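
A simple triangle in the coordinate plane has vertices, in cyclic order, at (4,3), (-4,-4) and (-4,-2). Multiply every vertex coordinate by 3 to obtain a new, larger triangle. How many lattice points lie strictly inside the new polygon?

The shoelace formula gives twice the area as |[4·(-4) − (-4)·3] + [(-4)·(-2) − (-4)·(-4)] + [(-4)·3 − 4·(-2)]| = 16, so the area is 8.
Summing gcd(|Δx|,|Δy|) over the edges gives the boundary count: gcd(8,7) + gcd(0,2) + gcd(8,5) = 1+2+1 = 4.
Scaling by 3 multiplies the area by 3² = 9 (so the new area is 72) and multiplies the boundary lattice-point count by 3, giving 12.
By Pick's theorem, the interior count of the dilated polygon is 72 − 12/2 + 1 = 67.

67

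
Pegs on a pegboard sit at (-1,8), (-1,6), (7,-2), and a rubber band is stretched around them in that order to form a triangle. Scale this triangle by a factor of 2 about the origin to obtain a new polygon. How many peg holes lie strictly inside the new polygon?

21

The shoelace formula gives twice the area as |[(-1)·6 − (-1)·8] + [(-1)·(-2) − 7·6] + [7·8 − (-1)·(-2)]| = 16, so the area is 8.
Summing gcd(|Δx|,|Δy|) over the edges gives the boundary count: gcd(0,2) + gcd(8,8) + gcd(8,10) = 2+8+2 = 12.
Scaling by 2 multiplies the area by 2² = 4 (so the new area is 32) and multiplies the boundary lattice-point count by 2, giving 24.
By Pick's theorem, the interior count of the dilated polygon is 32 − 24/2 + 1 = 21.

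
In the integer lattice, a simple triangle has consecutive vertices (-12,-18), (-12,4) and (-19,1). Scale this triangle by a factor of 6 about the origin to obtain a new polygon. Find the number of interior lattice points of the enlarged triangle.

2701

Using the shoelace formula, 2A = |[(-12)·4 − (-12)·(-18)] + [(-12)·1 − (-19)·4] + [(-19)·(-18) − (-12)·1]| = 154, so the area is 77.
The number of boundary lattice points is Σ gcd(|Δx|,|Δy|) = gcd(0,22) + gcd(7,3) + gcd(7,19) = 22+1+1 = 24.
Scaling by 6 multiplies the area by 6² = 36 (so the new area is 2772) and multiplies the boundary lattice-point count by 6, giving 144.
By Pick's theorem, the interior count of the dilated polygon is 2772 − 144/2 + 1 = 2701.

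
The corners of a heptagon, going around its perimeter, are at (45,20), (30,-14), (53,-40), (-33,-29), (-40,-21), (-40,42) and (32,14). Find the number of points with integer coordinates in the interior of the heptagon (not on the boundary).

The shoelace formula gives twice the area as |[45·(-14) − 30·20] + [30·(-40) − 53·(-14)] + [53·(-29) − (-33)·(-40)] + [(-33)·(-21) − (-40)·(-29)] + [(-40)·42 − (-40)·(-21)] + [(-40)·14 − 32·42] + [32·20 − 45·14]| = 9426, so the area is 4713.
Along each edge there are gcd(|Δx|,|Δy|)+1 lattice points, so counting each shared vertex once the boundary has gcd(15,34) + gcd(23,26) + gcd(86,11) + gcd(7,8) + gcd(0,63) + gcd(72,28) + gcd(13,6) = 1+1+1+1+63+4+1 = 72.
Pick's theorem gives I = A − B/2 + 1 = 4713 − 72/2 + 1 = 4678.

4678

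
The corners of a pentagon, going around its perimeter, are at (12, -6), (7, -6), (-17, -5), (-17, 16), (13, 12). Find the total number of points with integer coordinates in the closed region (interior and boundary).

The shoelace formula gives twice the area as |(12·(-6) − 7·(-6)) + (7·(-5) − (-17)·(-6)) + ((-17)·16 − (-17)·(-5)) + ((-17)·12 − 13·16) + (13·(-6) − 12·12)| = 1158, so the area is 579.
Along each edge there are gcd(|Δx|,|Δy|)+1 lattice points, so counting each shared vertex once the boundary has gcd(5,0) + gcd(24,1) + gcd(0,21) + gcd(30,4) + gcd(1,18) = 5+1+21+2+1 = 30.
Pick's theorem gives I = A − B/2 + 1 = 579 − 30/2 + 1 = 565, so the closed region contains I + B = 565 + 30 = 595 lattice points.

595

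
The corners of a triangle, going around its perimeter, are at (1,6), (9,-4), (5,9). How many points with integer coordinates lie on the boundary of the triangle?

Along each edge there are gcd(|Δx|,|Δy|)+1 lattice points, so counting each shared vertex once the boundary has gcd(8,10) + gcd(4,13) + gcd(4,3) = 2+1+1 = 4.

4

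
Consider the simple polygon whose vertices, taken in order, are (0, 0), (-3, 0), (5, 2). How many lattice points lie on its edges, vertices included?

Summing gcd(|Δx|,|Δy|) over the edges gives the boundary count: gcd(3,0) + gcd(8,2) + gcd(5,2) = 3+2+1 = 6.

6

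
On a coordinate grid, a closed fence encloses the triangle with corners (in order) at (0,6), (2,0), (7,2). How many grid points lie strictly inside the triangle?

16

Using the shoelace formula, 2A = |(0·0 − 2·6) + (2·2 − 7·0) + (7·6 − 0·2)| = 34, so the area is 17.
The number of boundary lattice points is Σ gcd(|Δx|,|Δy|) = gcd(2,6) + gcd(5,2) + gcd(7,4) = 2+1+1 = 4.
By Pick's theorem A = I + B/2 − 1, so I = 17 − 4/2 + 1 = 16.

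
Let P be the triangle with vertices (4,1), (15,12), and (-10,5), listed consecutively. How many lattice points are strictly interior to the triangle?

93

The shoelace formula gives twice the area as |[4·12 − 15·1] + [15·5 − (-10)·12] + [(-10)·1 − 4·5]| = 198, so the area is 99.
Summing gcd(|Δx|,|Δy|) over the edges gives the boundary count: gcd(11,11) + gcd(25,7) + gcd(14,4) = 11+1+2 = 14.
By Pick's theorem A = I + B/2 − 1, so I = 99 − 14/2 + 1 = 93.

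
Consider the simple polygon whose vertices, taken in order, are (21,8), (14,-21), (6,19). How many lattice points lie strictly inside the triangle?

By the shoelace formula, twice the signed area is |(21·(-21) − 14·8) + (14·19 − 6·(-21)) + (6·8 − 21·19)| = 512, so the area is 256.
Summing gcd(|Δx|,|Δy|) over the edges gives the boundary count: gcd(7,29) + gcd(8,40) + gcd(15,11) = 1+8+1 = 10.
By Pick's theorem A = I + B/2 − 1, so I = 256 − 10/2 + 1 = 252.

252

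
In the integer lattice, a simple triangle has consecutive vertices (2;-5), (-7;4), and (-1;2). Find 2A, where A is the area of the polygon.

Using the shoelace formula, 2A = |(2·4 − (-7)·(-5)) + ((-7)·2 − (-1)·4) + ((-1)·(-5) − 2·2)| = 36, so the area is 18.

36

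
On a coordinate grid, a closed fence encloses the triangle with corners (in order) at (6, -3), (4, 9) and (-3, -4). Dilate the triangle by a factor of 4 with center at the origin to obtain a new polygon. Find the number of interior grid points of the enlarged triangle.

873

By the shoelace formula, twice the signed area is |[6·9 − 4·(-3)] + [4·(-4) − (-3)·9] + [(-3)·(-3) − 6·(-4)]| = 110, so the area is 55.
Along each edge there are gcd(|Δx|,|Δy|)+1 lattice points, so counting each shared vertex once the boundary has gcd(2,12) + gcd(7,13) + gcd(9,1) = 2+1+1 = 4.
Scaling by 4 multiplies the area by 4² = 16 (so the new area is 880) and multiplies the boundary lattice-point count by 4, giving 16.
By Pick's theorem, the interior count of the dilated polygon is 880 − 16/2 + 1 = 873.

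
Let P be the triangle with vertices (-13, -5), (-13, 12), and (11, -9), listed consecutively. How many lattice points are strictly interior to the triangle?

By the shoelace formula, twice the signed area is |((-13)·12 − (-13)·(-5)) + ((-13)·(-9) − 11·12) + (11·(-5) − (-13)·(-9))| = 408, so the area is 204.
Along each edge there are gcd(|Δx|,|Δy|)+1 lattice points, so counting each shared vertex once the boundary has gcd(0,17) + gcd(24,21) + gcd(24,4) = 17+3+4 = 24.
Pick's theorem gives I = A − B/2 + 1 = 204 − 24/2 + 1 = 193.

193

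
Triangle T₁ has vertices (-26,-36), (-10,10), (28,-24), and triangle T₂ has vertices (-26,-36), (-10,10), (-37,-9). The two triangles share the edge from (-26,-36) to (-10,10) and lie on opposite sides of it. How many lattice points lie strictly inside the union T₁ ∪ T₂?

1611

The union is the simple quadrilateral with vertices (-26,-36), (28,-24), (-10,10), (-37,-9) in order.
By the shoelace formula, twice the signed area is |((-26)·(-24) − 28·(-36)) + (28·10 − (-10)·(-24)) + ((-10)·(-9) − (-37)·10) + ((-37)·(-36) − (-26)·(-9))| = 3230, so the area is 1615.
The number of boundary lattice points is Σ gcd(|Δx|,|Δy|) = gcd(54,12) + gcd(38,34) + gcd(27,19) + gcd(11,27) = 6+2+1+1 = 10.
By Pick's theorem I = A − B/2 + 1 = 1615 − 10/2 + 1 = 1611.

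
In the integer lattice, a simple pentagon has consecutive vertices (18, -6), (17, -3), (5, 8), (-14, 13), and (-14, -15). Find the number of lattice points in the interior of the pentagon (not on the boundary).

By the shoelace formula, twice the signed area is |[18·(-3) − 17·(-6)] + [17·8 − 5·(-3)] + [5·13 − (-14)·8] + [(-14)·(-15) − (-14)·13] + [(-14)·(-6) − 18·(-15)]| = 1122, so the area is 561.
The number of boundary lattice points is Σ gcd(|Δx|,|Δy|) = gcd(1,3) + gcd(12,11) + gcd(19,5) + gcd(0,28) + gcd(32,9) = 1+1+1+28+1 = 32.
Pick's theorem gives I = A − B/2 + 1 = 561 − 32/2 + 1 = 546.

546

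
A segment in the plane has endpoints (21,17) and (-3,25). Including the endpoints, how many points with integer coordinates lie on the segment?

9

The number of lattice points on a segment between lattice points is gcd(|Δx|,|Δy|) + 1 = gcd(24,8) + 1 = 8 + 1 = 9.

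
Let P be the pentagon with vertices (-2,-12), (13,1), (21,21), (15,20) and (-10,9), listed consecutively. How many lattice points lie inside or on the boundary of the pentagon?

497

The shoelace formula gives twice the area as |[(-2)·1 − 13·(-12)] + [13·21 − 21·1] + [21·20 − 15·21] + [15·9 − (-10)·20] + [(-10)·(-12) − (-2)·9]| = 984, so the area is 492.
The number of boundary lattice points is Σ gcd(|Δx|,|Δy|) = gcd(15,13) + gcd(8,20) + gcd(6,1) + gcd(25,11) + gcd(8,21) = 1+4+1+1+1 = 8.
Pick's theorem gives I = A − B/2 + 1 = 492 − 8/2 + 1 = 489, so the closed region contains I + B = 489 + 8 = 497 lattice points.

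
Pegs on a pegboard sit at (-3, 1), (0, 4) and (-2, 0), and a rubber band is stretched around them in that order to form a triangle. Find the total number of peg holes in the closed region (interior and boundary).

Using the shoelace formula, 2A = |[(-3)·4 − 0·1] + [0·0 − (-2)·4] + [(-2)·1 − (-3)·0]| = 6, so the area is 3.
Summing gcd(|Δx|,|Δy|) over the edges gives the boundary count: gcd(3,3) + gcd(2,4) + gcd(1,1) = 3+2+1 = 6.
Pick's theorem gives I = A − B/2 + 1 = 3 − 6/2 + 1 = 1, so the closed region contains I + B = 1 + 6 = 7 lattice points.

7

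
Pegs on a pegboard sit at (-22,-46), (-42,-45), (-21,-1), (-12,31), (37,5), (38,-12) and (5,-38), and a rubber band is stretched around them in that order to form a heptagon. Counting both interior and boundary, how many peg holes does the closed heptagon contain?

Using the shoelace formula, 2A = |((-22)·(-45) − (-42)·(-46)) + ((-42)·(-1) − (-21)·(-45)) + ((-21)·31 − (-12)·(-1)) + ((-12)·5 − 37·31) + (37·(-12) − 38·5) + (38·(-38) − 5·(-12)) + (5·(-46) − (-22)·(-38))| = 6799, so the area is 6799/2.
Along each edge there are gcd(|Δx|,|Δy|)+1 lattice points, so counting each shared vertex once the boundary has gcd(20,1) + gcd(21,44) + gcd(9,32) + gcd(49,26) + gcd(1,17) + gcd(33,26) + gcd(27,8) = 1+1+1+1+1+1+1 = 7.
Pick's theorem gives I = A − B/2 + 1 = 6799/2 − 7/2 + 1 = 3397, so the closed region contains I + B = 3397 + 7 = 3404 lattice points.

3404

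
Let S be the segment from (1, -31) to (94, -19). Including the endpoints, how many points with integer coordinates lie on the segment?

The number of lattice points on a segment between lattice points is gcd(|Δx|,|Δy|) + 1 = gcd(93,12) + 1 = 3 + 1 = 4.

4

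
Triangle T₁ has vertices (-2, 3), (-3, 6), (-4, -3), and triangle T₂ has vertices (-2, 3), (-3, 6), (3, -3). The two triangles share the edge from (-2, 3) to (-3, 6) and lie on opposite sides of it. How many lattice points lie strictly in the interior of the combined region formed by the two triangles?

8

The union is the simple quadrilateral with vertices (-2, 3), (-4, -3), (-3, 6), (3, -3) in order.
By the shoelace formula, twice the signed area is |[(-2)·(-3) − (-4)·3] + [(-4)·6 − (-3)·(-3)] + [(-3)·(-3) − 3·6] + [3·3 − (-2)·(-3)]| = 21, so the area is 21/2.
Along each edge there are gcd(|Δx|,|Δy|)+1 lattice points, so counting each shared vertex once the boundary has gcd(2,6) + gcd(1,9) + gcd(6,9) + gcd(5,6) = 2+1+3+1 = 7.
By Pick's theorem I = A − B/2 + 1 = 21/2 − 7/2 + 1 = 8.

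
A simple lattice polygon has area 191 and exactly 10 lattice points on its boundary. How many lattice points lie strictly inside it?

Pick's theorem A = I + B/2 − 1 rearranges to I = A − B/2 + 1 = 191 − 10/2 + 1 = 187.

187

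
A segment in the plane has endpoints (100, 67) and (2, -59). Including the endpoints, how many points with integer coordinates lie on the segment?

The number of lattice points on a segment between lattice points is gcd(|Δx|,|Δy|) + 1 = gcd(98,126) + 1 = 14 + 1 = 15.

15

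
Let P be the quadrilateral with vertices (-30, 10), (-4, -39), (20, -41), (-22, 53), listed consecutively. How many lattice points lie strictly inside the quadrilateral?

1839

Using the shoelace formula, 2A = |[(-30)·(-39) − (-4)·10] + [(-4)·(-41) − 20·(-39)] + [20·53 − (-22)·(-41)] + [(-22)·10 − (-30)·53]| = 3682, so the area is 1841.
Summing gcd(|Δx|,|Δy|) over the edges gives the boundary count: gcd(26,49) + gcd(24,2) + gcd(42,94) + gcd(8,43) = 1+2+2+1 = 6.
By Pick's theorem A = I + B/2 − 1, so I = 1841 − 6/2 + 1 = 1839.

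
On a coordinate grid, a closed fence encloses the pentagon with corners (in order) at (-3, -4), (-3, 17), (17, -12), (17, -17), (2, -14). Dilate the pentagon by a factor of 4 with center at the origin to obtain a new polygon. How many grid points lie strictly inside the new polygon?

By the shoelace formula, twice the signed area is |[(-3)·17 − (-3)·(-4)] + [(-3)·(-12) − 17·17] + [17·(-17) − 17·(-12)] + [17·(-14) − 2·(-17)] + [2·(-4) − (-3)·(-14)]| = 655, so the area is 327.5.
Along each edge there are gcd(|Δx|,|Δy|)+1 lattice points, so counting each shared vertex once the boundary has gcd(0,21) + gcd(20,29) + gcd(0,5) + gcd(15,3) + gcd(5,10) = 21+1+5+3+5 = 35.
Scaling by 4 multiplies the area by 4² = 16 (so the new area is 5240) and multiplies the boundary lattice-point count by 4, giving 140.
By Pick's theorem, the interior count of the dilated polygon is 5240 − 140/2 + 1 = 5171.

5171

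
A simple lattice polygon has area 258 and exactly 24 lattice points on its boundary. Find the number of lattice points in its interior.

From Pick's theorem, I = A − B/2 + 1 = 258 − 24/2 + 1 = 247.

247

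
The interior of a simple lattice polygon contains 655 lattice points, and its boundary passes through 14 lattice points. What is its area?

By Pick's theorem, A = I + B/2 − 1 = 655 + 14/2 − 1 = 661.

661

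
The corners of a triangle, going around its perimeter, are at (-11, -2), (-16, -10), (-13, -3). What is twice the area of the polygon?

11

By the shoelace formula, twice the signed area is |((-11)·(-10) − (-16)·(-2)) + ((-16)·(-3) − (-13)·(-10)) + ((-13)·(-2) − (-11)·(-3))| = 11, so the area is 5.5.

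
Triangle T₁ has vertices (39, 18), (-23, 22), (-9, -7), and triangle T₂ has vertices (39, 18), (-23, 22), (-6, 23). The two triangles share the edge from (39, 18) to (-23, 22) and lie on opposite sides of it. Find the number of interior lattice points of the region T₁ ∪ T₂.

The union is the simple quadrilateral with vertices (39, 18), (-9, -7), (-23, 22), (-6, 23) in order.
The shoelace formula gives twice the area as |[39·(-7) − (-9)·18] + [(-9)·22 − (-23)·(-7)] + [(-23)·23 − (-6)·22] + [(-6)·18 − 39·23]| = 1872, so the area is 936.
Summing gcd(|Δx|,|Δy|) over the edges gives the boundary count: gcd(48,25) + gcd(14,29) + gcd(17,1) + gcd(45,5) = 1+1+1+5 = 8.
By Pick's theorem I = A − B/2 + 1 = 936 − 8/2 + 1 = 933.

933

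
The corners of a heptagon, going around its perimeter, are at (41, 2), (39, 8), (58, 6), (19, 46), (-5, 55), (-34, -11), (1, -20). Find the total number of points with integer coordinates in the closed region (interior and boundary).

3650

Using the shoelace formula, 2A = |(41·8 − 39·2) + (39·6 − 58·8) + (58·46 − 19·6) + (19·55 − (-5)·46) + ((-5)·(-11) − (-34)·55) + ((-34)·(-20) − 1·(-11)) + (1·2 − 41·(-20))| = 7287, so the area is 3643.5.
Along each edge there are gcd(|Δx|,|Δy|)+1 lattice points, so counting each shared vertex once the boundary has gcd(2,6) + gcd(19,2) + gcd(39,40) + gcd(24,9) + gcd(29,66) + gcd(35,9) + gcd(40,22) = 2+1+1+3+1+1+2 = 11.
Pick's theorem gives I = A − B/2 + 1 = 3643.5 − 11/2 + 1 = 3639, so the closed region contains I + B = 3639 + 11 = 3650 lattice points.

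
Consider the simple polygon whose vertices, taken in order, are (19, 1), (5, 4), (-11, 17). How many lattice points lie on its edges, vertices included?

4

Along each edge there are gcd(|Δx|,|Δy|)+1 lattice points, so counting each shared vertex once the boundary has gcd(14,3) + gcd(16,13) + gcd(30,16) = 1+1+2 = 4.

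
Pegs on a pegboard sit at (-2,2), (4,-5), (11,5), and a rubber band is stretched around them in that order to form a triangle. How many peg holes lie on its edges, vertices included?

Summing gcd(|Δx|,|Δy|) over the edges gives the boundary count: gcd(6,7) + gcd(7,10) + gcd(13,3) = 1+1+1 = 3.

3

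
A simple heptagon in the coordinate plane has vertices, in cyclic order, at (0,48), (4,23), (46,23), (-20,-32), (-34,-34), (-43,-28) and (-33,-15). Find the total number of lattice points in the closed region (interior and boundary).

Using the shoelace formula, 2A = |[0·23 − 4·48] + [4·23 − 46·23] + [46·(-32) − (-20)·23] + [(-20)·(-34) − (-34)·(-32)] + [(-34)·(-28) − (-43)·(-34)] + [(-43)·(-15) − (-33)·(-28)] + [(-33)·48 − 0·(-15)]| = 4951, so the area is 2475.5.
Along each edge there are gcd(|Δx|,|Δy|)+1 lattice points, so counting each shared vertex once the boundary has gcd(4,25) + gcd(42,0) + gcd(66,55) + gcd(14,2) + gcd(9,6) + gcd(10,13) + gcd(33,63) = 1+42+11+2+3+1+3 = 63.
Pick's theorem gives I = A − B/2 + 1 = 2475.5 − 63/2 + 1 = 2445, so the closed region contains I + B = 2445 + 63 = 2508 lattice points.

2508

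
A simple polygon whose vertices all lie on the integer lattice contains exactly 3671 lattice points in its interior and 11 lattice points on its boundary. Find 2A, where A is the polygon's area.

7351

By Pick's theorem, A = I + B/2 − 1 = 3671 + 11/2 − 1 = 7351/2.
Hence 2A = 7351.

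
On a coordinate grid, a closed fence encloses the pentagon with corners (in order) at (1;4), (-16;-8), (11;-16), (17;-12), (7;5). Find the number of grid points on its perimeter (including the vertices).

Summing gcd(|Δx|,|Δy|) over the edges gives the boundary count: gcd(17,12) + gcd(27,8) + gcd(6,4) + gcd(10,17) + gcd(6,1) = 1+1+2+1+1 = 6.

6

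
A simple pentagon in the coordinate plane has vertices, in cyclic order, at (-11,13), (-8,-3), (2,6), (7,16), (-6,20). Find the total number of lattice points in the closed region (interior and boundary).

The shoelace formula gives twice the area as |[(-11)·(-3) − (-8)·13] + [(-8)·6 − 2·(-3)] + [2·16 − 7·6] + [7·20 − (-6)·16] + [(-6)·13 − (-11)·20]| = 463, so the area is 463/2.
The number of boundary lattice points is Σ gcd(|Δx|,|Δy|) = gcd(3,16) + gcd(10,9) + gcd(5,10) + gcd(13,4) + gcd(5,7) = 1+1+5+1+1 = 9.
Pick's theorem gives I = A − B/2 + 1 = 463/2 − 9/2 + 1 = 228, so the closed region contains I + B = 228 + 9 = 237 lattice points.

237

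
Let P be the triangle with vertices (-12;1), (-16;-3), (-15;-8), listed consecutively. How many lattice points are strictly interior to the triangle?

The shoelace formula gives twice the area as |((-12)·(-3) − (-16)·1) + ((-16)·(-8) − (-15)·(-3)) + ((-15)·1 − (-12)·(-8))| = 24, so the area is 12.
Along each edge there are gcd(|Δx|,|Δy|)+1 lattice points, so counting each shared vertex once the boundary has gcd(4,4) + gcd(1,5) + gcd(3,9) = 4+1+3 = 8.
By Pick's theorem A = I + B/2 − 1, so I = 12 − 8/2 + 1 = 9.

9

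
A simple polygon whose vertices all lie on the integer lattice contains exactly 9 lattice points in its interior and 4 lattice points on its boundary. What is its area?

10

Pick's theorem states A = I + B/2 − 1, so A = 9 + 4/2 − 1 = 10.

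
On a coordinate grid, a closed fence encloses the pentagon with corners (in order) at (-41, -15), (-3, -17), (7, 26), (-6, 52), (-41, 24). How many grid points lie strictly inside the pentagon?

2370

Using the shoelace formula, 2A = |((-41)·(-17) − (-3)·(-15)) + ((-3)·26 − 7·(-17)) + (7·52 − (-6)·26) + ((-6)·24 − (-41)·52) + ((-41)·(-15) − (-41)·24)| = 4800, so the area is 2400.
The number of boundary lattice points is Σ gcd(|Δx|,|Δy|) = gcd(38,2) + gcd(10,43) + gcd(13,26) + gcd(35,28) + gcd(0,39) = 2+1+13+7+39 = 62.
Pick's theorem gives I = A − B/2 + 1 = 2400 − 62/2 + 1 = 2370.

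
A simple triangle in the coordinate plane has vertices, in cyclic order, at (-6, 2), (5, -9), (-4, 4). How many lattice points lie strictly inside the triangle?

16

Using the shoelace formula, 2A = |((-6)·(-9) − 5·2) + (5·4 − (-4)·(-9)) + ((-4)·2 − (-6)·4)| = 44, so the area is 22.
The number of boundary lattice points is Σ gcd(|Δx|,|Δy|) = gcd(11,11) + gcd(9,13) + gcd(2,2) = 11+1+2 = 14.
Pick's theorem gives I = A − B/2 + 1 = 22 − 14/2 + 1 = 16.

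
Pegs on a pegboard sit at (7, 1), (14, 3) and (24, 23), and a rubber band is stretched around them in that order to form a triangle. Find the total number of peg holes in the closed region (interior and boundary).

Using the shoelace formula, 2A = |[7·3 − 14·1] + [14·23 − 24·3] + [24·1 − 7·23]| = 120, so the area is 60.
Along each edge there are gcd(|Δx|,|Δy|)+1 lattice points, so counting each shared vertex once the boundary has gcd(7,2) + gcd(10,20) + gcd(17,22) = 1+10+1 = 12.
Pick's theorem gives I = A − B/2 + 1 = 60 − 12/2 + 1 = 55, so the closed region contains I + B = 55 + 12 = 67 lattice points.

67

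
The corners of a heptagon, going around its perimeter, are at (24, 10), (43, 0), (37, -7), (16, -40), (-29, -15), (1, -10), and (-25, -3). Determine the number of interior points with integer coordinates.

The shoelace formula gives twice the area as |[24·0 − 43·10] + [43·(-7) − 37·0] + [37·(-40) − 16·(-7)] + [16·(-15) − (-29)·(-40)] + [(-29)·(-10) − 1·(-15)] + [1·(-3) − (-25)·(-10)] + [(-25)·10 − 24·(-3)]| = 3625, so the area is 1812.5.
The number of boundary lattice points is Σ gcd(|Δx|,|Δy|) = gcd(19,10) + gcd(6,7) + gcd(21,33) + gcd(45,25) + gcd(30,5) + gcd(26,7) + gcd(49,13) = 1+1+3+5+5+1+1 = 17.
Pick's theorem gives I = A − B/2 + 1 = 1812.5 − 17/2 + 1 = 1805.

1805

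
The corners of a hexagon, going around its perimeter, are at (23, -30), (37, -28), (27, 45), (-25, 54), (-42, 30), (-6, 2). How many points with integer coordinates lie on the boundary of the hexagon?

10

Summing gcd(|Δx|,|Δy|) over the edges gives the boundary count: gcd(14,2) + gcd(10,73) + gcd(52,9) + gcd(17,24) + gcd(36,28) + gcd(29,32) = 2+1+1+1+4+1 = 10.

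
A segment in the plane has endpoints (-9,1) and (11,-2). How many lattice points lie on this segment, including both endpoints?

The number of lattice points on a segment between lattice points is gcd(|Δx|,|Δy|) + 1 = gcd(20,3) + 1 = 1 + 1 = 2.

2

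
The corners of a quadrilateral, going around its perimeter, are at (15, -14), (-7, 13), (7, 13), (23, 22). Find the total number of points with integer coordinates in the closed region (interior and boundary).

By the shoelace formula, twice the signed area is |[15·13 − (-7)·(-14)] + [(-7)·13 − 7·13] + [7·22 − 23·13] + [23·(-14) − 15·22]| = 882, so the area is 441.
Along each edge there are gcd(|Δx|,|Δy|)+1 lattice points, so counting each shared vertex once the boundary has gcd(22,27) + gcd(14,0) + gcd(16,9) + gcd(8,36) = 1+14+1+4 = 20.
Pick's theorem gives I = A − B/2 + 1 = 441 − 20/2 + 1 = 432, so the closed region contains I + B = 432 + 20 = 452 lattice points.

452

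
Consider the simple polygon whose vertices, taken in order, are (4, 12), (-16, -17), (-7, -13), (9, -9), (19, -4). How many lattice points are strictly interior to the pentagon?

381

The shoelace formula gives twice the area as |(4·(-17) − (-16)·12) + ((-16)·(-13) − (-7)·(-17)) + ((-7)·(-9) − 9·(-13)) + (9·(-4) − 19·(-9)) + (19·12 − 4·(-4))| = 772, so the area is 386.
The number of boundary lattice points is Σ gcd(|Δx|,|Δy|) = gcd(20,29) + gcd(9,4) + gcd(16,4) + gcd(10,5) + gcd(15,16) = 1+1+4+5+1 = 12.
By Pick's theorem A = I + B/2 − 1, so I = 386 − 12/2 + 1 = 381.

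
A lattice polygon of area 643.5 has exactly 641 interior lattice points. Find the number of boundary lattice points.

Pick's theorem gives A = I + B/2 − 1, so B = 2(A − I + 1) = 2(643.5 − 641 + 1) = 7.

7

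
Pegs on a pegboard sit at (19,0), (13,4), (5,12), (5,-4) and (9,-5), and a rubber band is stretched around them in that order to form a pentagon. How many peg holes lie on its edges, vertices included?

32

Summing gcd(|Δx|,|Δy|) over the edges gives the boundary count: gcd(6,4) + gcd(8,8) + gcd(0,16) + gcd(4,1) + gcd(10,5) = 2+8+16+1+5 = 32.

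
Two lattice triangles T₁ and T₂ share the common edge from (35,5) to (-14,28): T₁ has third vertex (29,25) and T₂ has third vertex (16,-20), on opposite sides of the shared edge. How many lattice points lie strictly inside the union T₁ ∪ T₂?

1248

The union is the simple quadrilateral with vertices (35,5), (29,25), (-14,28), (16,-20) in order.
Using the shoelace formula, 2A = |(35·25 − 29·5) + (29·28 − (-14)·25) + ((-14)·(-20) − 16·28) + (16·5 − 35·(-20))| = 2504, so the area is 1252.
Along each edge there are gcd(|Δx|,|Δy|)+1 lattice points, so counting each shared vertex once the boundary has gcd(6,20) + gcd(43,3) + gcd(30,48) + gcd(19,25) = 2+1+6+1 = 10.
By Pick's theorem I = A − B/2 + 1 = 1252 − 10/2 + 1 = 1248.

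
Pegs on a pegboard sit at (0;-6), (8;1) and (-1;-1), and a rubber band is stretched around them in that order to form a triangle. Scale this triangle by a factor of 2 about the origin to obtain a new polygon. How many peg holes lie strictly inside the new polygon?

The shoelace formula gives twice the area as |[0·1 − 8·(-6)] + [8·(-1) − (-1)·1] + [(-1)·(-6) − 0·(-1)]| = 47, so the area is 23.5.
Summing gcd(|Δx|,|Δy|) over the edges gives the boundary count: gcd(8,7) + gcd(9,2) + gcd(1,5) = 1+1+1 = 3.
Scaling by 2 multiplies the area by 2² = 4 (so the new area is 94) and multiplies the boundary lattice-point count by 2, giving 6.
By Pick's theorem, the interior count of the dilated polygon is 94 − 6/2 + 1 = 92.

92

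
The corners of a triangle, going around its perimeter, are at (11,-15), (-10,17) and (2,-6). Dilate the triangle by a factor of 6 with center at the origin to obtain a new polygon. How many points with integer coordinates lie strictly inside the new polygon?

1750

The shoelace formula gives twice the area as |[11·17 − (-10)·(-15)] + [(-10)·(-6) − 2·17] + [2·(-15) − 11·(-6)]| = 99, so the area is 49.5.
Summing gcd(|Δx|,|Δy|) over the edges gives the boundary count: gcd(21,32) + gcd(12,23) + gcd(9,9) = 1+1+9 = 11.
Scaling by 6 multiplies the area by 6² = 36 (so the new area is 1782) and multiplies the boundary lattice-point count by 6, giving 66.
By Pick's theorem, the interior count of the dilated polygon is 1782 − 66/2 + 1 = 1750.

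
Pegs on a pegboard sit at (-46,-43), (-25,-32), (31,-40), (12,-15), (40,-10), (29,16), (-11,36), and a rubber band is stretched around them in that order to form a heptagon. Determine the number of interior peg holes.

3566

By the shoelace formula, twice the signed area is |((-46)·(-32) − (-25)·(-43)) + ((-25)·(-40) − 31·(-32)) + (31·(-15) − 12·(-40)) + (12·(-10) − 40·(-15)) + (40·16 − 29·(-10)) + (29·36 − (-11)·16) + ((-11)·(-43) − (-46)·36)| = 7163, so the area is 7163/2.
The number of boundary lattice points is Σ gcd(|Δx|,|Δy|) = gcd(21,11) + gcd(56,8) + gcd(19,25) + gcd(28,5) + gcd(11,26) + gcd(40,20) + gcd(35,79) = 1+8+1+1+1+20+1 = 33.
Pick's theorem gives I = A − B/2 + 1 = 7163/2 − 33/2 + 1 = 3566.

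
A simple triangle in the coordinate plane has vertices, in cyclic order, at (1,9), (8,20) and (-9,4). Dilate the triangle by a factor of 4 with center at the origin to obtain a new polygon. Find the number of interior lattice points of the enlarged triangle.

The shoelace formula gives twice the area as |(1·20 − 8·9) + (8·4 − (-9)·20) + ((-9)·9 − 1·4)| = 75, so the area is 37.5.
The number of boundary lattice points is Σ gcd(|Δx|,|Δy|) = gcd(7,11) + gcd(17,16) + gcd(10,5) = 1+1+5 = 7.
Scaling by 4 multiplies the area by 4² = 16 (so the new area is 600) and multiplies the boundary lattice-point count by 4, giving 28.
By Pick's theorem, the interior count of the dilated polygon is 600 − 28/2 + 1 = 587.

587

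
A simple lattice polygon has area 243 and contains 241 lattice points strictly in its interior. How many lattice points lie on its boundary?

Pick's theorem gives A = I + B/2 − 1, so B = 2(A − I + 1) = 2(243 − 241 + 1) = 6.

6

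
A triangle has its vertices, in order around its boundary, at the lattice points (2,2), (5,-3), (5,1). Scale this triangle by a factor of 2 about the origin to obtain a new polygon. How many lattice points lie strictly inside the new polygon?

The shoelace formula gives twice the area as |(2·(-3) − 5·2) + (5·1 − 5·(-3)) + (5·2 − 2·1)| = 12, so the area is 6.
Along each edge there are gcd(|Δx|,|Δy|)+1 lattice points, so counting each shared vertex once the boundary has gcd(3,5) + gcd(0,4) + gcd(3,1) = 1+4+1 = 6.
Scaling by 2 multiplies the area by 2² = 4 (so the new area is 24) and multiplies the boundary lattice-point count by 2, giving 12.
By Pick's theorem, the interior count of the dilated polygon is 24 − 12/2 + 1 = 19.

19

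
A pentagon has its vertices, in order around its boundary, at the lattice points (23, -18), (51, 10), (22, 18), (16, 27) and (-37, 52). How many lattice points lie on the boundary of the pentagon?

43

The number of boundary lattice points is Σ gcd(|Δx|,|Δy|) = gcd(28,28) + gcd(29,8) + gcd(6,9) + gcd(53,25) + gcd(60,70) = 28+1+3+1+10 = 43.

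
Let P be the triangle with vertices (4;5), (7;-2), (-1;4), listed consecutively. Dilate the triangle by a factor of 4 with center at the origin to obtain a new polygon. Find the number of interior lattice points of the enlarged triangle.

297

The shoelace formula gives twice the area as |[4·(-2) − 7·5] + [7·4 − (-1)·(-2)] + [(-1)·5 − 4·4]| = 38, so the area is 19.
The number of boundary lattice points is Σ gcd(|Δx|,|Δy|) = gcd(3,7) + gcd(8,6) + gcd(5,1) = 1+2+1 = 4.
Scaling by 4 multiplies the area by 4² = 16 (so the new area is 304) and multiplies the boundary lattice-point count by 4, giving 16.
By Pick's theorem, the interior count of the dilated polygon is 304 − 16/2 + 1 = 297.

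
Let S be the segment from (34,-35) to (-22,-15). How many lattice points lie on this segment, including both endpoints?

5

The number of lattice points on a segment between lattice points is gcd(|Δx|,|Δy|) + 1 = gcd(56,20) + 1 = 4 + 1 = 5.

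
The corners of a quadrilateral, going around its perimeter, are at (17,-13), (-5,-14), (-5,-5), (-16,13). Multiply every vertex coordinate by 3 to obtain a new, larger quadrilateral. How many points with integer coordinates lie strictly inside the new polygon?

By the shoelace formula, twice the signed area is |[17·(-14) − (-5)·(-13)] + [(-5)·(-5) − (-5)·(-14)] + [(-5)·13 − (-16)·(-5)] + [(-16)·(-13) − 17·13]| = 506, so the area is 253.
Along each edge there are gcd(|Δx|,|Δy|)+1 lattice points, so counting each shared vertex once the boundary has gcd(22,1) + gcd(0,9) + gcd(11,18) + gcd(33,26) = 1+9+1+1 = 12.
Scaling by 3 multiplies the area by 3² = 9 (so the new area is 2277) and multiplies the boundary lattice-point count by 3, giving 36.
By Pick's theorem, the interior count of the dilated polygon is 2277 − 36/2 + 1 = 2260.

2260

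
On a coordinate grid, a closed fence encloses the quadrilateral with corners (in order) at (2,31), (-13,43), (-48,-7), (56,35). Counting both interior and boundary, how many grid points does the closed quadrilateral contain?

1518

By the shoelace formula, twice the signed area is |[2·43 − (-13)·31] + [(-13)·(-7) − (-48)·43] + [(-48)·35 − 56·(-7)] + [56·31 − 2·35]| = 3022, so the area is 1511.
Along each edge there are gcd(|Δx|,|Δy|)+1 lattice points, so counting each shared vertex once the boundary has gcd(15,12) + gcd(35,50) + gcd(104,42) + gcd(54,4) = 3+5+2+2 = 12.
Pick's theorem gives I = A − B/2 + 1 = 1511 − 12/2 + 1 = 1506, so the closed region contains I + B = 1506 + 12 = 1518 lattice points.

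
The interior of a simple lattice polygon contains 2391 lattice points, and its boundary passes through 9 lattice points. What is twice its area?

By Pick's theorem, A = I + B/2 − 1 = 2391 + 9/2 − 1 = 4789/2.
Hence 2A = 4789.

4789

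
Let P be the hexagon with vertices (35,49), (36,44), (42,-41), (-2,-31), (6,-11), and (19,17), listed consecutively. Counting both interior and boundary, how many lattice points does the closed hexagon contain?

2052

The shoelace formula gives twice the area as |[35·44 − 36·49] + [36·(-41) − 42·44] + [42·(-31) − (-2)·(-41)] + [(-2)·(-11) − 6·(-31)] + [6·17 − 19·(-11)] + [19·49 − 35·17]| = 4077, so the area is 2038.5.
Summing gcd(|Δx|,|Δy|) over the edges gives the boundary count: gcd(1,5) + gcd(6,85) + gcd(44,10) + gcd(8,20) + gcd(13,28) + gcd(16,32) = 1+1+2+4+1+16 = 25.
Pick's theorem gives I = A − B/2 + 1 = 2038.5 − 25/2 + 1 = 2027, so the closed region contains I + B = 2027 + 25 = 2052 lattice points.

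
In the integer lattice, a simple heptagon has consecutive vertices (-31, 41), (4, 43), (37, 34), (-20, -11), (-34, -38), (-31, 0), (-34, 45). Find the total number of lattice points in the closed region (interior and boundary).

2440

Using the shoelace formula, 2A = |((-31)·43 − 4·41) + (4·34 − 37·43) + (37·(-11) − (-20)·34) + ((-20)·(-38) − (-34)·(-11)) + ((-34)·0 − (-31)·(-38)) + ((-31)·45 − (-34)·0) + ((-34)·41 − (-31)·45)| = 4865, so the area is 4865/2.
Summing gcd(|Δx|,|Δy|) over the edges gives the boundary count: gcd(35,2) + gcd(33,9) + gcd(57,45) + gcd(14,27) + gcd(3,38) + gcd(3,45) + gcd(3,4) = 1+3+3+1+1+3+1 = 13.
Pick's theorem gives I = A − B/2 + 1 = 4865/2 − 13/2 + 1 = 2427, so the closed region contains I + B = 2427 + 13 = 2440 lattice points.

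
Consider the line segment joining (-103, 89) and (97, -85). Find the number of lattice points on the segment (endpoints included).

3

The number of lattice points on a segment between lattice points is gcd(|Δx|,|Δy|) + 1 = gcd(200,174) + 1 = 2 + 1 = 3.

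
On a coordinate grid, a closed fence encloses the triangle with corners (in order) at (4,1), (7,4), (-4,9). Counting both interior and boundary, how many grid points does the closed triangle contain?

31

By the shoelace formula, twice the signed area is |[4·4 − 7·1] + [7·9 − (-4)·4] + [(-4)·1 − 4·9]| = 48, so the area is 24.
Summing gcd(|Δx|,|Δy|) over the edges gives the boundary count: gcd(3,3) + gcd(11,5) + gcd(8,8) = 3+1+8 = 12.
Pick's theorem gives I = A − B/2 + 1 = 24 − 12/2 + 1 = 19, so the closed region contains I + B = 19 + 12 = 31 lattice points.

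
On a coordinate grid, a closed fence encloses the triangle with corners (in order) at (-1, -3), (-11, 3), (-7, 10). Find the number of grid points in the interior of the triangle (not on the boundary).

46

By the shoelace formula, twice the signed area is |((-1)·3 − (-11)·(-3)) + ((-11)·10 − (-7)·3) + ((-7)·(-3) − (-1)·10)| = 94, so the area is 47.
The number of boundary lattice points is Σ gcd(|Δx|,|Δy|) = gcd(10,6) + gcd(4,7) + gcd(6,13) = 2+1+1 = 4.
By Pick's theorem A = I + B/2 − 1, so I = 47 − 4/2 + 1 = 46.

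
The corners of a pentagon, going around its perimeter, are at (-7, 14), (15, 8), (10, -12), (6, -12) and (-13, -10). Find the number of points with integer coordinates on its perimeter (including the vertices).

18

The number of boundary lattice points is Σ gcd(|Δx|,|Δy|) = gcd(22,6) + gcd(5,20) + gcd(4,0) + gcd(19,2) + gcd(6,24) = 2+5+4+1+6 = 18.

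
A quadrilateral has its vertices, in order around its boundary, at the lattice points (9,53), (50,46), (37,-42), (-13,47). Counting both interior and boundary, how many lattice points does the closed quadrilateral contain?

2982

Using the shoelace formula, 2A = |(9·46 − 50·53) + (50·(-42) − 37·46) + (37·47 − (-13)·(-42)) + ((-13)·53 − 9·47)| = 5957, so the area is 5957/2.
Along each edge there are gcd(|Δx|,|Δy|)+1 lattice points, so counting each shared vertex once the boundary has gcd(41,7) + gcd(13,88) + gcd(50,89) + gcd(22,6) = 1+1+1+2 = 5.
Pick's theorem gives I = A − B/2 + 1 = 5957/2 − 5/2 + 1 = 2977, so the closed region contains I + B = 2977 + 5 = 2982 lattice points.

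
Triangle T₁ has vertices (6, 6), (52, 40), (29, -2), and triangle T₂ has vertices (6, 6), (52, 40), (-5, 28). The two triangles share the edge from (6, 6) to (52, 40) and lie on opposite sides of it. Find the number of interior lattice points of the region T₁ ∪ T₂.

The union is the simple quadrilateral with vertices (6, 6), (29, -2), (52, 40), (-5, 28) in order.
By the shoelace formula, twice the signed area is |(6·(-2) − 29·6) + (29·40 − 52·(-2)) + (52·28 − (-5)·40) + ((-5)·6 − 6·28)| = 2536, so the area is 1268.
The number of boundary lattice points is Σ gcd(|Δx|,|Δy|) = gcd(23,8) + gcd(23,42) + gcd(57,12) + gcd(11,22) = 1+1+3+11 = 16.
By Pick's theorem I = A − B/2 + 1 = 1268 − 16/2 + 1 = 1261.

1261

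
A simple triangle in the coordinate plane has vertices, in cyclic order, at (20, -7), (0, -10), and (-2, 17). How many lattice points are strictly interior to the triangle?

By the shoelace formula, twice the signed area is |(20·(-10) − 0·(-7)) + (0·17 − (-2)·(-10)) + ((-2)·(-7) − 20·17)| = 546, so the area is 273.
The number of boundary lattice points is Σ gcd(|Δx|,|Δy|) = gcd(20,3) + gcd(2,27) + gcd(22,24) = 1+1+2 = 4.
By Pick's theorem A = I + B/2 − 1, so I = 273 − 4/2 + 1 = 272.

272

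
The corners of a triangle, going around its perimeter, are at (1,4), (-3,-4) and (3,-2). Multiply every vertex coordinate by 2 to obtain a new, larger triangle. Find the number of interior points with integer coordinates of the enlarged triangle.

By the shoelace formula, twice the signed area is |[1·(-4) − (-3)·4] + [(-3)·(-2) − 3·(-4)] + [3·4 − 1·(-2)]| = 40, so the area is 20.
Along each edge there are gcd(|Δx|,|Δy|)+1 lattice points, so counting each shared vertex once the boundary has gcd(4,8) + gcd(6,2) + gcd(2,6) = 4+2+2 = 8.
Scaling by 2 multiplies the area by 2² = 4 (so the new area is 80) and multiplies the boundary lattice-point count by 2, giving 16.
By Pick's theorem, the interior count of the dilated polygon is 80 − 16/2 + 1 = 73.

73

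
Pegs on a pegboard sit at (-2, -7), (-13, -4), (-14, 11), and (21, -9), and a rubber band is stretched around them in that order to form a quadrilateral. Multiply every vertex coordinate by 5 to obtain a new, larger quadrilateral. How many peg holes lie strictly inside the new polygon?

Using the shoelace formula, 2A = |[(-2)·(-4) − (-13)·(-7)] + [(-13)·11 − (-14)·(-4)] + [(-14)·(-9) − 21·11] + [21·(-7) − (-2)·(-9)]| = 552, so the area is 276.
Along each edge there are gcd(|Δx|,|Δy|)+1 lattice points, so counting each shared vertex once the boundary has gcd(11,3) + gcd(1,15) + gcd(35,20) + gcd(23,2) = 1+1+5+1 = 8.
Scaling by 5 multiplies the area by 5² = 25 (so the new area is 6900) and multiplies the boundary lattice-point count by 5, giving 40.
By Pick's theorem, the interior count of the dilated polygon is 6900 − 40/2 + 1 = 6881.

6881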